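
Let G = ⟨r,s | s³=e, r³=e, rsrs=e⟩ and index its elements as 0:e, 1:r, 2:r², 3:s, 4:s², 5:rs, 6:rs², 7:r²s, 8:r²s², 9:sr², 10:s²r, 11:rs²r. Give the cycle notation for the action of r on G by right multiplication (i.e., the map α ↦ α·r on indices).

(0 1 2)(3 8 9)(4 10 5)(6 11 7)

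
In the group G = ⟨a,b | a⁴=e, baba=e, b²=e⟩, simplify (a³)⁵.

Compute successive powers of (a³), reducing at each step:
  (a³)²: (a³) · a³ = a²
  (a³)³: (a²) · a³ = a
  (a³)⁴: a · a³ = e
  (a³)⁵: e · a³ = a³

Answer: a³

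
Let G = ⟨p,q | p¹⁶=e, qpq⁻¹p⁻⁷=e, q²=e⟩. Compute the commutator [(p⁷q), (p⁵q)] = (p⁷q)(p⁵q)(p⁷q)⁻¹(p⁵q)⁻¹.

[(p⁷q), (p⁵q)] = (p⁷q)·(p⁵q)·(p⁷q)⁻¹·(p⁵q)⁻¹.
  (p⁷q) · (p⁵q) = p¹⁰
  (p¹⁰) · (p¹⁵q) = p⁹q
  (p⁹q) · (p¹³q) = p⁴

Answer: p⁴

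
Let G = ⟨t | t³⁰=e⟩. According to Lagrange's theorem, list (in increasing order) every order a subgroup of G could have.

|G| = 30 = 2 · 3 · 5. By Lagrange's theorem the order of any subgroup divides 30; the divisors of 30 are 1, 2, 3, 5, 6, 10, 15, 30.

Answer: 1, 2, 3, 5, 6, 10, 15, 30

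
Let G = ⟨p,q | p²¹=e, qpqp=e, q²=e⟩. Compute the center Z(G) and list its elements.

An element z ∈ Z(G) iff z commutes with every generator.
For example e is central: e·p = p = p·e; e·q = q = q·e.
Whereas p ∉ Z(G) since p·q = pq ≠ p²⁰q = q·p.
Checking each of the 42 elements this way gives Z(G) = {e}, of order 1.

Answer: {e}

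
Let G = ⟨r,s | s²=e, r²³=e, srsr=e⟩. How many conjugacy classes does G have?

The conjugacy classes (representative and size) are:
  [e] (size 1), [r] (size 2), [r²¹] (size 2), [r²⁰] (size 2), [r⁴] (size 2), [r¹⁸] (size 2), [r⁶] (size 2), [r¹⁶] (size 2), [r⁸] (size 2), [r⁹] (size 2), [r¹⁰] (size 2), [r¹²] (size 2), [r¹⁸s] (size 23).
Class equation: 1 + 2 + 2 + 2 + 2 + 2 + 2 + 2 + 2 + 2 + 2 + 2 + 23 = 46 = |G|. So G has 13 conjugacy classes.

Answer: 13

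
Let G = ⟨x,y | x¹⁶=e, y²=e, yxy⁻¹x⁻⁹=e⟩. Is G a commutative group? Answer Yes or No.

x·y = xy but y·x = x⁹y, so x·y ≠ y·x and G is not abelian.

Answer: No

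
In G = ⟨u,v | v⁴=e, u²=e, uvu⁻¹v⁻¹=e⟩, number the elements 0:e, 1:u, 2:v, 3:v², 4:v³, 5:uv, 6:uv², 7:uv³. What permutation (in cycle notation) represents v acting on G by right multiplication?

(0 2 3 4)(1 5 6 7)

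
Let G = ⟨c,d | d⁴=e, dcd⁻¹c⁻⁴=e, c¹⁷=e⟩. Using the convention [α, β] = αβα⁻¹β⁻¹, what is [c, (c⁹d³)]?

[c, (c⁹d³)] = c·(c⁹d³)·c⁻¹·(c⁹d³)⁻¹.
  c · (c⁹d³) = c¹⁰d³
  (c¹⁰d³) · (c¹⁶) = c¹⁴d³
  (c¹⁴d³) · (c¹⁵d) = c⁵

Answer: c⁵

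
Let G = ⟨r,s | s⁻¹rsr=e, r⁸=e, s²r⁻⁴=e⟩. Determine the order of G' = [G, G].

G' = [G, G] is generated by all commutators. The generator-pair commutators are: [r, s] = r².
The subgroup they normally generate is {e, r², r⁴, r⁶}, of order 4.
Check: |G/G'| = 16/4 = 4 is the order of the abelianisation.

Answer: 4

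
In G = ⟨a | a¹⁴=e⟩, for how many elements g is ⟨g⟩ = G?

G is cyclic of order 14. An element generates G iff its order is 14, and a cyclic group of order 14 has exactly φ(14) = 6 such elements.

Answer: 6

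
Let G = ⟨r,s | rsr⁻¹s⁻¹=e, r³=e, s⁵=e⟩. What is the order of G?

Enumerate words in the generators, reducing via the relations: the distinct elements are
  {e, r, s, rs, r², s², s³, s⁴, rs², rs³, rs⁴, r²s, r²s², r²s³, r²s⁴}.
No further products give new elements, so |G| = 15.

Answer: 15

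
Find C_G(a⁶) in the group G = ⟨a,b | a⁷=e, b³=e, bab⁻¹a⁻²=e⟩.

⟨a⁶⟩ ⊆ C_G(a⁶) since powers of a⁶ commute with a⁶; so |C_G(a⁶)| ≥ |⟨a⁶⟩| = 7.
By orbit–stabilizer, |C_G(a⁶)| = |G| / |conj. class of a⁶| = 21 / 3 = 7.
The 7 elements commuting with a⁶ are {e, a, a², a³, a⁴, a⁵, a⁶}.

Answer: {e, a, a², a³, a⁴, a⁵, a⁶}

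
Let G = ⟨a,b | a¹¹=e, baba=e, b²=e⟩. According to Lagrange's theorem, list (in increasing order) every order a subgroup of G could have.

|G| = 22 = 2 · 11. By Lagrange's theorem the order of any subgroup divides 22; the divisors of 22 are 1, 2, 11, 22.

Answer: 1, 2, 11, 22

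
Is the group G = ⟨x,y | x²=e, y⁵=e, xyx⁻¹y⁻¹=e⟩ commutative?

Each pair of generators commutes: x·y = xy = y·x. Since the generators pairwise commute, every element of G commutes with every other, so G is abelian.

Answer: Yes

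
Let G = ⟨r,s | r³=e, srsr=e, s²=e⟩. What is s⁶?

Compute successive powers of s, reducing at each step:
  s²: s · s = e
  s³: e · s = s
  s⁴: s · s = e
  s⁵: e · s = s
  s⁶: s · s = e

Answer: e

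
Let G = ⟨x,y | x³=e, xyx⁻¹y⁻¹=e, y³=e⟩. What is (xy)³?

Compute successive powers of (xy), reducing at each step:
  (xy)²: (xy) · x = x²y;   (x²y) · y = x²y²
  (xy)³: (x²y²) · x = y²;   (y²) · y = e

Answer: e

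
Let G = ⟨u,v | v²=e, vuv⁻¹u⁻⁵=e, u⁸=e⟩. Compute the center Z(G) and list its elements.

An element z ∈ Z(G) iff z commutes with every generator.
For example u² is central: (u²)·u = u³ = u·(u²); (u²)·v = u²v = v·(u²).
Whereas u ∉ Z(G) since u·v = uv ≠ u⁵v = v·u.
Checking each of the 16 elements this way gives Z(G) = {e, u², u⁴, u⁶}, of order 4.

Answer: {e, u², u⁴, u⁶}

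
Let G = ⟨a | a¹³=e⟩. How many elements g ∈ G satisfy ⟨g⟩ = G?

G is cyclic of order 13. An element generates G iff its order is 13, and a cyclic group of order 13 has exactly φ(13) = 12 such elements.

Answer: 12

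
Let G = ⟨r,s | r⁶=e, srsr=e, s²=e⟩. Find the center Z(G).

An element z ∈ Z(G) iff z commutes with every generator.
For example r³ is central: (r³)·r = r⁴ = r·(r³); (r³)·s = r³s = s·(r³).
Whereas r ∉ Z(G) since r·s = rs ≠ r⁵s = s·r.
Checking each of the 12 elements this way gives Z(G) = {e, r³}, of order 2.

Answer: {e, r³}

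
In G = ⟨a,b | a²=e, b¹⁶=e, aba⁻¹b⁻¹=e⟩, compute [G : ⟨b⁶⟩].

First find ord(b⁶) by computing successive powers:
  (b⁶)¹ = b⁶, (b⁶)² = b¹², (b⁶)³ = b², (b⁶)⁴ = b⁸, (b⁶)⁵ = b¹⁴, (b⁶)⁶ = b⁴, (b⁶)⁷ = b¹⁰, (b⁶)⁸ = e.
So |⟨b⁶⟩| = ord(b⁶) = 8. With |G| = 32, by Lagrange [G : ⟨b⁶⟩] = 32/8 = 4.

Answer: 4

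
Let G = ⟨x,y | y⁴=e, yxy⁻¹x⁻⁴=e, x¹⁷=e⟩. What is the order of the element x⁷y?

Compute successive powers until reaching e:
  (x⁷y)¹ = x⁷y, (x⁷y)² = xy², (x⁷y)³ = x¹¹y³, (x⁷y)⁴ = e.
The smallest positive k with (x⁷y)ᵏ = e is 4.

Answer: 4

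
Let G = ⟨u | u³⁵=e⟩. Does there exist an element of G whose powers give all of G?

|G| = 35. The element u has order 35 (its powers give 35 distinct elements), so ⟨u⟩ = G and G is cyclic.

Answer: Yes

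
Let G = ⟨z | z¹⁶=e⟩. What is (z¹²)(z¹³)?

Compute (z¹²) · (z¹³) by multiplying left to right and reducing via the relations at each step:
  (z¹²) · z¹³ = z⁹

Answer: z⁹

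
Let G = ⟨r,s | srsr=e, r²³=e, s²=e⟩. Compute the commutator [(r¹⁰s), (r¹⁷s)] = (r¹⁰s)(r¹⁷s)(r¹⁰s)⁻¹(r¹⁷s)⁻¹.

[(r¹⁰s), (r¹⁷s)] = (r¹⁰s)·(r¹⁷s)·(r¹⁰s)⁻¹·(r¹⁷s)⁻¹.
  (r¹⁰s) · (r¹⁷s) = r¹⁶
  (r¹⁶) · (r¹⁰s) = r³s
  (r³s) · (r¹⁷s) = r⁹

Answer: r⁹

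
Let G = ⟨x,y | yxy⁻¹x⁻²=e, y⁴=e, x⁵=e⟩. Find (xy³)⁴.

Compute successive powers of (xy³), reducing at each step:
  (xy³)²: (xy³) · x = x⁴y³;   (x⁴y³) · y³ = x⁴y²
  (xy³)³: (x⁴y²) · x = x³y²;   (x³y²) · y³ = x³y
  (xy³)⁴: (x³y) · x = y;   y · y³ = e

Answer: e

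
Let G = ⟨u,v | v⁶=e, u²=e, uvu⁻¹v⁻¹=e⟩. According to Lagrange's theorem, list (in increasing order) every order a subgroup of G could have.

|G| = 12 = 2² · 3. By Lagrange's theorem the order of any subgroup divides 12; the divisors of 12 are 1, 2, 3, 4, 6, 12.

Answer: 1, 2, 3, 4, 6, 12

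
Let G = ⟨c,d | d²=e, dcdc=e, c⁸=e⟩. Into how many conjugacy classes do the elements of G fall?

The conjugacy classes (representative and size) are:
  [e] (size 1), [c] (size 2), [c⁶] (size 2), [c³] (size 2), [c⁴] (size 1), [d] (size 4), [c⁵d] (size 4).
Class equation: 1 + 2 + 2 + 2 + 1 + 4 + 4 = 16 = |G|. So G has 7 conjugacy classes.

Answer: 7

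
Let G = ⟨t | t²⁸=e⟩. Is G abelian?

G has a single generator, so G is cyclic and hence abelian.

Answer: Yes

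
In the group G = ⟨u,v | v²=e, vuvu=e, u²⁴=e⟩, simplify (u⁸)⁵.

Compute successive powers of (u⁸), reducing at each step:
  (u⁸)²: (u⁸) · u⁸ = u¹⁶
  (u⁸)³: (u¹⁶) · u⁸ = e
  (u⁸)⁴: e · u⁸ = u⁸
  (u⁸)⁵: (u⁸) · u⁸ = u¹⁶

Answer: u¹⁶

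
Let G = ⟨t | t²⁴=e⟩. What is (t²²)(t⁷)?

Compute (t²²) · (t⁷) by multiplying left to right and reducing via the relations at each step:
  (t²²) · t⁷ = t⁵

Answer: t⁵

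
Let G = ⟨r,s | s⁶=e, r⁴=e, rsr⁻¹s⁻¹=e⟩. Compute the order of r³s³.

Compute successive powers until reaching e:
  (r³s³)¹ = r³s³, (r³s³)² = r², (r³s³)³ = rs³, (r³s³)⁴ = e.
The smallest positive k with (r³s³)ᵏ = e is 4.

Answer: 4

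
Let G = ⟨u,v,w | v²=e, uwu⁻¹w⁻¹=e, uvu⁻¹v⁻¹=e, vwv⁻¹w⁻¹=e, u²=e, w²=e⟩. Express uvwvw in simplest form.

Multiply left to right, reducing at each step:
  u · v = uv
  (uv) · w = uvw
  (uvw) · v = uw
  (uw) · w = u

Answer: u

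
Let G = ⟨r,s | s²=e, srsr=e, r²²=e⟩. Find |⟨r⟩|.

|⟨r⟩| equals the order of r. Compute successive powers until reaching e:
  r¹ = r, r² = r², r³ = r³, r⁴ = r⁴, r⁵ = r⁵, r⁶ = r⁶, r⁷ = r⁷, r⁸ = r⁸, r⁹ = r⁹, r¹⁰ = r¹⁰, r¹¹ = r¹¹, r¹² = r¹², r¹³ = r¹³, r¹⁴ = r¹⁴, r¹⁵ = r¹⁵, r¹⁶ = r¹⁶, r¹⁷ = r¹⁷, r¹⁸ = r¹⁸, r¹⁹ = r¹⁹, r²⁰ = r²⁰, r²¹ = r²¹, r²² = e.
The smallest positive k with rᵏ = e is 22, so |⟨r⟩| = 22.

Answer: 22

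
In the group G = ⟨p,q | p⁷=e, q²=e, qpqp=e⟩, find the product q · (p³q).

Compute q · (p³q) by multiplying left to right and reducing via the relations at each step:
  q · p³ = p⁴q
  (p⁴q) · q = p⁴

Answer: p⁴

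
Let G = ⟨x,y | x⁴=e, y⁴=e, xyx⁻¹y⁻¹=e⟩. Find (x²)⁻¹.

The order of (x²) is 2 (smallest k with (x²)ᵏ = e), so (x²)⁻¹ = (x²)¹ = x².
Check: (x²) · (x²) → (x²) · x² = e, giving e as required.

Answer: x²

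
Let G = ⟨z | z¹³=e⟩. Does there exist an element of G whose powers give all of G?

|G| = 13. The element z has order 13 (its powers give 13 distinct elements), so ⟨z⟩ = G and G is cyclic.

Answer: Yes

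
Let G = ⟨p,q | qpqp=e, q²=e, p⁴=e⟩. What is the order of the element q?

Compute successive powers until reaching e:
  q¹ = q, q² = e.
The smallest positive k with qᵏ = e is 2.

Answer: 2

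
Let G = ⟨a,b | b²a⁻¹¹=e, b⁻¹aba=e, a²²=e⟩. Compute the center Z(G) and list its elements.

An element z ∈ Z(G) iff z commutes with every generator.
For example a¹¹ is central: (a¹¹)·a = a¹² = a·(a¹¹); (a¹¹)·b = b⁻¹ = b·(a¹¹).
Whereas a ∉ Z(G) since a·b = ab ≠ a¹⁰b⁻¹ = b·a.
Checking each of the 44 elements this way gives Z(G) = {e, a¹¹}, of order 2.

Answer: {e, a¹¹}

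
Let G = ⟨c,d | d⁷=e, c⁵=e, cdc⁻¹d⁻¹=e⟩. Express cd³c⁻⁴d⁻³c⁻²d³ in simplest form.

Multiply left to right, reducing at each step:
  c · d³ = cd³
  (cd³) · c⁻⁴ = c²d³
  (c²d³) · d⁻³ = c²
  (c²) · c⁻² = e
  e · d³ = d³

Answer: d³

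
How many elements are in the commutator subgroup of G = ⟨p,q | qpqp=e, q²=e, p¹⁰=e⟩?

G' = [G, G] is generated by all commutators. The generator-pair commutators are: [p, q] = p².
The subgroup they normally generate is {e, p², p⁴, p⁶, p⁸}, of order 5.
Check: |G/G'| = 20/5 = 4 is the order of the abelianisation.

Answer: 5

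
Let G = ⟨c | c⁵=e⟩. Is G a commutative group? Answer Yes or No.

G has a single generator, so G is cyclic and hence abelian.

Answer: Yes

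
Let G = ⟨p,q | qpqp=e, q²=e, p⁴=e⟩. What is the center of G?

An element z ∈ Z(G) iff z commutes with every generator.
For example p² is central: (p²)·p = p³ = p·(p²); (p²)·q = p²q = q·(p²).
Whereas p ∉ Z(G) since p·q = pq ≠ p³q = q·p.
Checking each of the 8 elements this way gives Z(G) = {e, p²}, of order 2.

Answer: {e, p²}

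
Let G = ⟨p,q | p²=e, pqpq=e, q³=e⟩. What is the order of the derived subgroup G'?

G' = [G, G] is generated by all commutators. The generator-pair commutators are: [p, q] = q.
The subgroup they normally generate is {e, q, q²}, of order 3.
Check: |G/G'| = 6/3 = 2 is the order of the abelianisation.

Answer: 3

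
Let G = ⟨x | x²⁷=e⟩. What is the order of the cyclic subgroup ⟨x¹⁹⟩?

|⟨x¹⁹⟩| equals the order of x¹⁹. Compute successive powers until reaching e:
  (x¹⁹)¹ = x¹⁹, (x¹⁹)² = x¹¹, (x¹⁹)³ = x³, (x¹⁹)⁴ = x²², (x¹⁹)⁵ = x¹⁴, (x¹⁹)⁶ = x⁶, (x¹⁹)⁷ = x²⁵, (x¹⁹)⁸ = x¹⁷, (x¹⁹)⁹ = x⁹, (x¹⁹)¹⁰ = x, (x¹⁹)¹¹ = x²⁰, (x¹⁹)¹² = x¹², (x¹⁹)¹³ = x⁴, (x¹⁹)¹⁴ = x²³, (x¹⁹)¹⁵ = x¹⁵, (x¹⁹)¹⁶ = x⁷, (x¹⁹)¹⁷ = x²⁶, (x¹⁹)¹⁸ = x¹⁸, (x¹⁹)¹⁹ = x¹⁰, (x¹⁹)²⁰ = x², (x¹⁹)²¹ = x²¹, (x¹⁹)²² = x¹³, (x¹⁹)²³ = x⁵, (x¹⁹)²⁴ = x²⁴, (x¹⁹)²⁵ = x¹⁶, (x¹⁹)²⁶ = x⁸, (x¹⁹)²⁷ = e.
The smallest positive k with (x¹⁹)ᵏ = e is 27, so |⟨x¹⁹⟩| = 27.

Answer: 27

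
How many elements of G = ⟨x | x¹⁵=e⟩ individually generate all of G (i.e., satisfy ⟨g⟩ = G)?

G is cyclic of order 15. An element generates G iff its order is 15, and a cyclic group of order 15 has exactly φ(15) = 8 such elements.

Answer: 8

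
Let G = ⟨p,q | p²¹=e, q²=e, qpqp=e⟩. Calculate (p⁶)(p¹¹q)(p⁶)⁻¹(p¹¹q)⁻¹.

[(p⁶), (p¹¹q)] = (p⁶)·(p¹¹q)·(p⁶)⁻¹·(p¹¹q)⁻¹.
  (p⁶) · (p¹¹q) = p¹⁷q
  (p¹⁷q) · (p¹⁵) = p²q
  (p²q) · (p¹¹q) = p¹²

Answer: p¹²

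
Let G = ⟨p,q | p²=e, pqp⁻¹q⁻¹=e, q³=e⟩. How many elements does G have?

Enumerate words in the generators, reducing via the relations: the distinct elements are
  {e, p, q, pq, q², pq²}.
No further products give new elements, so |G| = 6.

Answer: 6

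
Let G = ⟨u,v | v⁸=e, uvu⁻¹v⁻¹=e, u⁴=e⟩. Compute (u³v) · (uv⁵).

Compute (u³v) · (uv⁵) by multiplying left to right and reducing via the relations at each step:
  (u³v) · u = v
  v · v⁵ = v⁶

Answer: v⁶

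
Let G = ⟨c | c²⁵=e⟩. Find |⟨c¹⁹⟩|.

|⟨c¹⁹⟩| equals the order of c¹⁹. Compute successive powers until reaching e:
  (c¹⁹)¹ = c¹⁹, (c¹⁹)² = c¹³, (c¹⁹)³ = c⁷, (c¹⁹)⁴ = c, (c¹⁹)⁵ = c²⁰, (c¹⁹)⁶ = c¹⁴, (c¹⁹)⁷ = c⁸, (c¹⁹)⁸ = c², (c¹⁹)⁹ = c²¹, (c¹⁹)¹⁰ = c¹⁵, (c¹⁹)¹¹ = c⁹, (c¹⁹)¹² = c³, (c¹⁹)¹³ = c²², (c¹⁹)¹⁴ = c¹⁶, (c¹⁹)¹⁵ = c¹⁰, (c¹⁹)¹⁶ = c⁴, (c¹⁹)¹⁷ = c²³, (c¹⁹)¹⁸ = c¹⁷, (c¹⁹)¹⁹ = c¹¹, (c¹⁹)²⁰ = c⁵, (c¹⁹)²¹ = c²⁴, (c¹⁹)²² = c¹⁸, (c¹⁹)²³ = c¹², (c¹⁹)²⁴ = c⁶, (c¹⁹)²⁵ = e.
The smallest positive k with (c¹⁹)ᵏ = e is 25, so |⟨c¹⁹⟩| = 25.

Answer: 25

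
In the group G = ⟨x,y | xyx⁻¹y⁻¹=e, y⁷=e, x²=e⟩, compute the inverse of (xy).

The order of (xy) is 14 (smallest k with (xy)ᵏ = e), so (xy)⁻¹ = (xy)¹³ = xy⁶.
Check: (xy) · (xy⁶) → (xy) · x = y;   y · y⁶ = e, giving e as required.

Answer: xy⁶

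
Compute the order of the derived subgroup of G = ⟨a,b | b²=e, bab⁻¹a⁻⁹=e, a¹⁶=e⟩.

G' = [G, G] is generated by all commutators. The generator-pair commutators are: [a, b] = a⁸.
The subgroup they normally generate is {e, a⁸}, of order 2.
Check: |G/G'| = 32/2 = 16 is the order of the abelianisation.

Answer: 2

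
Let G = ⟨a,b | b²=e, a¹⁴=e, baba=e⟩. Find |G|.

Enumerate words in the generators, reducing via the relations: the distinct elements are
  {a, b, e, ab, a², a³, a⁴, a⁵, a⁶, a⁷, a⁸, a⁹, a²b, a³b, a¹², a¹³, a¹¹, a¹⁰, a⁴b, a⁵b, a⁶b, a⁷b, a⁸b, a⁹b, a¹²b, a¹³b, a¹¹b, a¹⁰b}.
No further products give new elements, so |G| = 28.

Answer: 28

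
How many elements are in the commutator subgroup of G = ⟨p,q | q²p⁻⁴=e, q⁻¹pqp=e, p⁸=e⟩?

G' = [G, G] is generated by all commutators. The generator-pair commutators are: [p, q] = p².
The subgroup they normally generate is {e, p², p⁴, p⁶}, of order 4.
Check: |G/G'| = 16/4 = 4 is the order of the abelianisation.

Answer: 4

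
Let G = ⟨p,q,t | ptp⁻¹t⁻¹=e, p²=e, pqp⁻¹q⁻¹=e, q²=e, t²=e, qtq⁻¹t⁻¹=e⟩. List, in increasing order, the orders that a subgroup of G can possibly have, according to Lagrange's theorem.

|G| = 8 = 2³. By Lagrange's theorem the order of any subgroup divides 8; the divisors of 8 are 1, 2, 4, 8.

Answer: 1, 2, 4, 8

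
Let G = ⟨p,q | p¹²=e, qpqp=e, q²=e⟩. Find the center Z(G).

An element z ∈ Z(G) iff z commutes with every generator.
For example p⁶ is central: (p⁶)·p = p⁷ = p·(p⁶); (p⁶)·q = p⁶q = q·(p⁶).
Whereas p ∉ Z(G) since p·q = pq ≠ p¹¹q = q·p.
Checking each of the 24 elements this way gives Z(G) = {e, p⁶}, of order 2.

Answer: {e, p⁶}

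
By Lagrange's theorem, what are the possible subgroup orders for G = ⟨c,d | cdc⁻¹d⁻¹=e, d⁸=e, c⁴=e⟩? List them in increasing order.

|G| = 32 = 2⁵. By Lagrange's theorem the order of any subgroup divides 32; the divisors of 32 are 1, 2, 4, 8, 16, 32.

Answer: 1, 2, 4, 8, 16, 32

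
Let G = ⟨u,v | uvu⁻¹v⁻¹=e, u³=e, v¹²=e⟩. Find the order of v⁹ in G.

Compute successive powers until reaching e:
  (v⁹)¹ = v⁹, (v⁹)² = v⁶, (v⁹)³ = v³, (v⁹)⁴ = e.
The smallest positive k with (v⁹)ᵏ = e is 4.

Answer: 4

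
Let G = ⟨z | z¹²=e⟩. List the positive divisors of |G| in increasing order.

|G| = 12 = 2² · 3. By Lagrange's theorem the order of any subgroup divides 12; the divisors of 12 are 1, 2, 3, 4, 6, 12.

Answer: 1, 2, 3, 4, 6, 12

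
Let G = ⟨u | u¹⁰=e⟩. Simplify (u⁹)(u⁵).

Compute (u⁹) · (u⁵) by multiplying left to right and reducing via the relations at each step:
  (u⁹) · u⁵ = u⁴

Answer: u⁴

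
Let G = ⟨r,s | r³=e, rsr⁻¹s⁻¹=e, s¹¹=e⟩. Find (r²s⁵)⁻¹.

The order of (r²s⁵) is 33 (smallest k with (r²s⁵)ᵏ = e), so (r²s⁵)⁻¹ = (r²s⁵)³² = rs⁶.
Check: (r²s⁵) · (rs⁶) → (r²s⁵) · r = s⁵;   (s⁵) · s⁶ = e, giving e as required.

Answer: rs⁶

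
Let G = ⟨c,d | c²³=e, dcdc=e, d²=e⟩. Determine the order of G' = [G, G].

G' = [G, G] is generated by all commutators. The generator-pair commutators are: [c, d] = c².
The subgroup they normally generate is {e, c, c², c³, c⁴, c⁵, c⁶, c⁷, c⁸, c⁹, c¹⁰, c¹¹, c¹², c¹³, c¹⁴, c¹⁵, c¹⁶, c¹⁷, c¹⁸, c¹⁹, c²⁰, c²¹, c²²}, of order 23.
Check: |G/G'| = 46/23 = 2 is the order of the abelianisation.

Answer: 23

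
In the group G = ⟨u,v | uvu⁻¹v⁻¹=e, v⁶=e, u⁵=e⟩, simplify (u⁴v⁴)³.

Compute successive powers of (u⁴v⁴), reducing at each step:
  (u⁴v⁴)²: (u⁴v⁴) · u⁴ = u³v⁴;   (u³v⁴) · v⁴ = u³v²
  (u⁴v⁴)³: (u³v²) · u⁴ = u²v²;   (u²v²) · v⁴ = u²

Answer: u²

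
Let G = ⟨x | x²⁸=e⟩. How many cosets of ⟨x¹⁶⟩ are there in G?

First find ord(x¹⁶) by computing successive powers:
  (x¹⁶)¹ = x¹⁶, (x¹⁶)² = x⁴, (x¹⁶)³ = x²⁰, (x¹⁶)⁴ = x⁸, (x¹⁶)⁵ = x²⁴, (x¹⁶)⁶ = x¹², (x¹⁶)⁷ = e.
So |⟨x¹⁶⟩| = ord(x¹⁶) = 7. With |G| = 28, by Lagrange [G : ⟨x¹⁶⟩] = 28/7 = 4.

Answer: 4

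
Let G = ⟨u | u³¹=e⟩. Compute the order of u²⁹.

Compute successive powers until reaching e:
  (u²⁹)¹ = u²⁹, (u²⁹)² = u²⁷, (u²⁹)³ = u²⁵, (u²⁹)⁴ = u²³, (u²⁹)⁵ = u²¹, (u²⁹)⁶ = u¹⁹, (u²⁹)⁷ = u¹⁷, (u²⁹)⁸ = u¹⁵, (u²⁹)⁹ = u¹³, (u²⁹)¹⁰ = u¹¹, (u²⁹)¹¹ = u⁹, (u²⁹)¹² = u⁷, (u²⁹)¹³ = u⁵, (u²⁹)¹⁴ = u³, (u²⁹)¹⁵ = u, (u²⁹)¹⁶ = u³⁰, (u²⁹)¹⁷ = u²⁸, (u²⁹)¹⁸ = u²⁶, (u²⁹)¹⁹ = u²⁴, (u²⁹)²⁰ = u²², (u²⁹)²¹ = u²⁰, (u²⁹)²² = u¹⁸, (u²⁹)²³ = u¹⁶, (u²⁹)²⁴ = u¹⁴, (u²⁹)²⁵ = u¹², (u²⁹)²⁶ = u¹⁰, (u²⁹)²⁷ = u⁸, (u²⁹)²⁸ = u⁶, (u²⁹)²⁹ = u⁴, (u²⁹)³⁰ = u², (u²⁹)³¹ = e.
The smallest positive k with (u²⁹)ᵏ = e is 31.

Answer: 31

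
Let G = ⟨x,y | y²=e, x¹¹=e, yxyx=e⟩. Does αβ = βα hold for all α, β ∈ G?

x·y = xy but y·x = x¹⁰y, so x·y ≠ y·x and G is not abelian.

Answer: No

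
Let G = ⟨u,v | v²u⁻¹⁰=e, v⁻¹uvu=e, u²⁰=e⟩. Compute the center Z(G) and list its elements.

An element z ∈ Z(G) iff z commutes with every generator.
For example u¹⁰ is central: (u¹⁰)·u = u¹¹ = u·(u¹⁰); (u¹⁰)·v = v⁻¹ = v·(u¹⁰).
Whereas u ∉ Z(G) since u·v = uv ≠ u⁹v⁻¹ = v·u.
Checking each of the 40 elements this way gives Z(G) = {e, u¹⁰}, of order 2.

Answer: {e, u¹⁰}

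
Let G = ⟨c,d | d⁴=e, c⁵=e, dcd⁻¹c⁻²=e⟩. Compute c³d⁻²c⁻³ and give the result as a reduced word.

Multiply left to right, reducing at each step:
  (c³) · d⁻² = c³d²
  (c³d²) · c⁻³ = cd²

Answer: cd²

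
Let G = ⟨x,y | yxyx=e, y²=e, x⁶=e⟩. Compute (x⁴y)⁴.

Compute successive powers of (x⁴y), reducing at each step:
  (x⁴y)²: (x⁴y) · x⁴ = y;   y · y = e
  (x⁴y)³: e · x⁴ = x⁴;   (x⁴) · y = x⁴y
  (x⁴y)⁴: (x⁴y) · x⁴ = y;   y · y = e

Answer: e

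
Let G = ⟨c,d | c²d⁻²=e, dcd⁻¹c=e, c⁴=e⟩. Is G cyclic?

Every cyclic group is abelian. But c·d = cd while d·c = cd⁻¹, so c·d ≠ d·c and G is not abelian. Hence G is not cyclic.

Answer: No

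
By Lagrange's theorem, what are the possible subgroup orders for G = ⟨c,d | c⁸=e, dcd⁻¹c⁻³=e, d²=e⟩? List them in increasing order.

|G| = 16 = 2⁴. By Lagrange's theorem the order of any subgroup divides 16; the divisors of 16 are 1, 2, 4, 8, 16.

Answer: 1, 2, 4, 8, 16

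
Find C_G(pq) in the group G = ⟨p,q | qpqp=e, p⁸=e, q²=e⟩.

⟨pq⟩ ⊆ C_G(pq) since powers of pq commute with pq; so |C_G(pq)| ≥ |⟨pq⟩| = 2.
By orbit–stabilizer, |C_G(pq)| = |G| / |conj. class of pq| = 16 / 4 = 4.
The 4 elements commuting with pq are {e, p⁴, pq, p⁵q}.

Answer: {e, p⁴, pq, p⁵q}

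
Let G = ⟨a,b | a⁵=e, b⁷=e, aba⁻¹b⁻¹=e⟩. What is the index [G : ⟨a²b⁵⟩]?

First find ord(a²b⁵) by computing successive powers:
  (a²b⁵)¹ = a²b⁵, (a²b⁵)² = a⁴b³, (a²b⁵)³ = ab, (a²b⁵)⁴ = a³b⁶, (a²b⁵)⁵ = b⁴, (a²b⁵)⁶ = a²b², (a²b⁵)⁷ = a⁴, (a²b⁵)⁸ = ab⁵, (a²b⁵)⁹ = a³b³, (a²b⁵)¹⁰ = b, (a²b⁵)¹¹ = a²b⁶, (a²b⁵)¹² = a⁴b⁴, (a²b⁵)¹³ = ab², (a²b⁵)¹⁴ = a³, (a²b⁵)¹⁵ = b⁵, (a²b⁵)¹⁶ = a²b³, (a²b⁵)¹⁷ = a⁴b, (a²b⁵)¹⁸ = ab⁶, (a²b⁵)¹⁹ = a³b⁴, (a²b⁵)²⁰ = b², (a²b⁵)²¹ = a², (a²b⁵)²² = a⁴b⁵, (a²b⁵)²³ = ab³, (a²b⁵)²⁴ = a³b, (a²b⁵)²⁵ = b⁶, (a²b⁵)²⁶ = a²b⁴, (a²b⁵)²⁷ = a⁴b², (a²b⁵)²⁸ = a, (a²b⁵)²⁹ = a³b⁵, (a²b⁵)³⁰ = b³, (a²b⁵)³¹ = a²b, (a²b⁵)³² = a⁴b⁶, (a²b⁵)³³ = ab⁴, (a²b⁵)³⁴ = a³b², (a²b⁵)³⁵ = e.
So |⟨a²b⁵⟩| = ord(a²b⁵) = 35. With |G| = 35, by Lagrange [G : ⟨a²b⁵⟩] = 35/35 = 1.

Answer: 1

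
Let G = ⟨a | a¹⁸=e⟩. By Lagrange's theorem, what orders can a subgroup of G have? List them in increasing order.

|G| = 18 = 2 · 3². By Lagrange's theorem the order of any subgroup divides 18; the divisors of 18 are 1, 2, 3, 6, 9, 18.

Answer: 1, 2, 3, 6, 9, 18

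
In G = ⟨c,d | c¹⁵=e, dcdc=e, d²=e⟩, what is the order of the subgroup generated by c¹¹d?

|⟨c¹¹d⟩| equals the order of c¹¹d. Compute successive powers until reaching e:
  (c¹¹d)¹ = c¹¹d, (c¹¹d)² = e.
The smallest positive k with (c¹¹d)ᵏ = e is 2, so |⟨c¹¹d⟩| = 2.

Answer: 2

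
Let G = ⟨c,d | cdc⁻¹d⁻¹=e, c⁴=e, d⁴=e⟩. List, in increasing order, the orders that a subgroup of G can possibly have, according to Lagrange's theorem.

|G| = 16 = 2⁴. By Lagrange's theorem the order of any subgroup divides 16; the divisors of 16 are 1, 2, 4, 8, 16.

Answer: 1, 2, 4, 8, 16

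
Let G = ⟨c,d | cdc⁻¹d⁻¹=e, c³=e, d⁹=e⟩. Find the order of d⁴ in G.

Compute successive powers until reaching e:
  (d⁴)¹ = d⁴, (d⁴)² = d⁸, (d⁴)³ = d³, (d⁴)⁴ = d⁷, (d⁴)⁵ = d², (d⁴)⁶ = d⁶, (d⁴)⁷ = d, (d⁴)⁸ = d⁵, (d⁴)⁹ = e.
The smallest positive k with (d⁴)ᵏ = e is 9.

Answer: 9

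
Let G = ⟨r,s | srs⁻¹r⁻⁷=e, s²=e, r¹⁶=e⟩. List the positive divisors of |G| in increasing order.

|G| = 32 = 2⁵. By Lagrange's theorem the order of any subgroup divides 32; the divisors of 32 are 1, 2, 4, 8, 16, 32.

Answer: 1, 2, 4, 8, 16, 32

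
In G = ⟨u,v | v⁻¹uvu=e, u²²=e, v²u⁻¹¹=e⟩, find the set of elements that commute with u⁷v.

⟨u⁷v⟩ ⊆ C_G(u⁷v) since powers of u⁷v commute with u⁷v; so |C_G(u⁷v)| ≥ |⟨u⁷v⟩| = 4.
By orbit–stabilizer, |C_G(u⁷v)| = |G| / |conj. class of u⁷v| = 44 / 11 = 4.
The 4 elements commuting with u⁷v are {e, u¹¹, u⁷v, u⁷v⁻¹}.

Answer: {e, u¹¹, u⁷v, u⁷v⁻¹}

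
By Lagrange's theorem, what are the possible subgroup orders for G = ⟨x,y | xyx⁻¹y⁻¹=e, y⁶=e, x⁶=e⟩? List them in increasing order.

|G| = 36 = 2² · 3². By Lagrange's theorem the order of any subgroup divides 36; the divisors of 36 are 1, 2, 3, 4, 6, 9, 12, 18, 36.

Answer: 1, 2, 3, 4, 6, 9, 12, 18, 36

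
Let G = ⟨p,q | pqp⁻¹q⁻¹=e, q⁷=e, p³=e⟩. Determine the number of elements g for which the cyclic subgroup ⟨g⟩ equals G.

G is cyclic of order 21. An element generates G iff its order is 21, and a cyclic group of order 21 has exactly φ(21) = 12 such elements.

Answer: 12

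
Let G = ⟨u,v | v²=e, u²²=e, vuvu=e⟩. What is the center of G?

An element z ∈ Z(G) iff z commutes with every generator.
For example u¹¹ is central: (u¹¹)·u = u¹² = u·(u¹¹); (u¹¹)·v = u¹¹v = v·(u¹¹).
Whereas u ∉ Z(G) since u·v = uv ≠ u²¹v = v·u.
Checking each of the 44 elements this way gives Z(G) = {e, u¹¹}, of order 2.

Answer: {e, u¹¹}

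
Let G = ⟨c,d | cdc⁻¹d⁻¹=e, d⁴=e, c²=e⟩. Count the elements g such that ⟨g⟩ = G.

⟨g⟩ = G would require ord(g) = |G| = 8, but the maximum element order in G is 4 < 8. So G is not cyclic and no single element generates it: the count is 0.

Answer: 0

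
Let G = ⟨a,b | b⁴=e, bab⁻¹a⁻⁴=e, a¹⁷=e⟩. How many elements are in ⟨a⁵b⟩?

|⟨a⁵b⟩| equals the order of a⁵b. Compute successive powers until reaching e:
  (a⁵b)¹ = a⁵b, (a⁵b)² = a⁸b², (a⁵b)³ = a³b³, (a⁵b)⁴ = e.
The smallest positive k with (a⁵b)ᵏ = e is 4, so |⟨a⁵b⟩| = 4.

Answer: 4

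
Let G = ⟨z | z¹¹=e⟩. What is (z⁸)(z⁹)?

Compute (z⁸) · (z⁹) by multiplying left to right and reducing via the relations at each step:
  (z⁸) · z⁹ = z⁶

Answer: z⁶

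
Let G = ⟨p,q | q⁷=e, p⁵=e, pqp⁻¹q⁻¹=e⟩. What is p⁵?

Compute successive powers of p, reducing at each step:
  p²: p · p = p²
  p³: (p²) · p = p³
  p⁴: (p³) · p = p⁴
  p⁵: (p⁴) · p = e

Answer: e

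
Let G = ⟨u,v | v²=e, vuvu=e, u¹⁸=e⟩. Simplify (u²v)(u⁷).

Compute (u²v) · (u⁷) by multiplying left to right and reducing via the relations at each step:
  (u²v) · u⁷ = u¹³v

Answer: u¹³v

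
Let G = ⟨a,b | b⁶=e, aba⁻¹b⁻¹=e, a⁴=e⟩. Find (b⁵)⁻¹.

The order of (b⁵) is 6 (smallest k with (b⁵)ᵏ = e), so (b⁵)⁻¹ = (b⁵)⁵ = b.
Check: (b⁵) · b → (b⁵) · b = e, giving e as required.

Answer: b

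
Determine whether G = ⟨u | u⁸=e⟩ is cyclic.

|G| = 8. The element u has order 8 (its powers give 8 distinct elements), so ⟨u⟩ = G and G is cyclic.

Answer: Yes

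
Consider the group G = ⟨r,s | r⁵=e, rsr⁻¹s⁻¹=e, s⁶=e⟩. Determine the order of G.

Enumerate words in the generators, reducing via the relations: the distinct elements are
  {e, r, s, rs, r², r³, r⁴, s², s³, s⁴, s⁵, rs², rs³, rs⁴, rs⁵, r²s, r³s, r⁴s, r²s², r²s³, r²s⁴, r²s⁵, r³s², r³s³, r³s⁴, r³s⁵, r⁴s², r⁴s³, r⁴s⁴, r⁴s⁵}.
No further products give new elements, so |G| = 30.

Answer: 30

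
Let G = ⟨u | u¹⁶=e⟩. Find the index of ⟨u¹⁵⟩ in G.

First find ord(u¹⁵) by computing successive powers:
  (u¹⁵)¹ = u¹⁵, (u¹⁵)² = u¹⁴, (u¹⁵)³ = u¹³, (u¹⁵)⁴ = u¹², (u¹⁵)⁵ = u¹¹, (u¹⁵)⁶ = u¹⁰, (u¹⁵)⁷ = u⁹, (u¹⁵)⁸ = u⁸, (u¹⁵)⁹ = u⁷, (u¹⁵)¹⁰ = u⁶, (u¹⁵)¹¹ = u⁵, (u¹⁵)¹² = u⁴, (u¹⁵)¹³ = u³, (u¹⁵)¹⁴ = u², (u¹⁵)¹⁵ = u, (u¹⁵)¹⁶ = e.
So |⟨u¹⁵⟩| = ord(u¹⁵) = 16. With |G| = 16, by Lagrange [G : ⟨u¹⁵⟩] = 16/16 = 1.

Answer: 1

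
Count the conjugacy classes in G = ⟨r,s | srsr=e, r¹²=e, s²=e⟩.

The conjugacy classes (representative and size) are:
  [e] (size 1), [r¹¹] (size 2), [r²] (size 2), [r⁹] (size 2), [r⁴] (size 2), [r⁵] (size 2), [r⁶] (size 1), [s] (size 6), [rs] (size 6).
Class equation: 1 + 2 + 2 + 2 + 2 + 2 + 1 + 6 + 6 = 24 = |G|. So G has 9 conjugacy classes.

Answer: 9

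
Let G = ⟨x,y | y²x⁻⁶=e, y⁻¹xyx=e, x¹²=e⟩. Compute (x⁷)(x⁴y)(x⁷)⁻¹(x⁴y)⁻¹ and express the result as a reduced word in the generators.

[(x⁷), (x⁴y)] = (x⁷)·(x⁴y)·(x⁷)⁻¹·(x⁴y)⁻¹.
  (x⁷) · (x⁴y) = x⁵y⁻¹
  (x⁵y⁻¹) · (x⁵) = y⁻¹
  (y⁻¹) · (x⁴y⁻¹) = x²

Answer: x²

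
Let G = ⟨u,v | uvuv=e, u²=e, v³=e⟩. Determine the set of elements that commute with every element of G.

An element z ∈ Z(G) iff z commutes with every generator.
For example e is central: e·u = u = u·e; e·v = v = v·e.
Whereas u ∉ Z(G) since u·v = uv ≠ uv² = v·u.
Checking each of the 6 elements this way gives Z(G) = {e}, of order 1.

Answer: {e}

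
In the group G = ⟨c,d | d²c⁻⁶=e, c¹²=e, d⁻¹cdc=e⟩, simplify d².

Compute successive powers of d, reducing at each step:
  d²: d · d = c⁶

Answer: c⁶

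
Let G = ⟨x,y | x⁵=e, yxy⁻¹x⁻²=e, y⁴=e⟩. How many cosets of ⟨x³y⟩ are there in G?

First find ord(x³y) by computing successive powers:
  (x³y)¹ = x³y, (x³y)² = x⁴y², (x³y)³ = xy³, (x³y)⁴ = e.
So |⟨x³y⟩| = ord(x³y) = 4. With |G| = 20, by Lagrange [G : ⟨x³y⟩] = 20/4 = 5.

Answer: 5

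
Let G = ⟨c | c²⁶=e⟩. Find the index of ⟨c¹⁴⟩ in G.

First find ord(c¹⁴) by computing successive powers:
  (c¹⁴)¹ = c¹⁴, (c¹⁴)² = c², (c¹⁴)³ = c¹⁶, (c¹⁴)⁴ = c⁴, (c¹⁴)⁵ = c¹⁸, (c¹⁴)⁶ = c⁶, (c¹⁴)⁷ = c²⁰, (c¹⁴)⁸ = c⁸, (c¹⁴)⁹ = c²², (c¹⁴)¹⁰ = c¹⁰, (c¹⁴)¹¹ = c²⁴, (c¹⁴)¹² = c¹², (c¹⁴)¹³ = e.
So |⟨c¹⁴⟩| = ord(c¹⁴) = 13. With |G| = 26, by Lagrange [G : ⟨c¹⁴⟩] = 26/13 = 2.

Answer: 2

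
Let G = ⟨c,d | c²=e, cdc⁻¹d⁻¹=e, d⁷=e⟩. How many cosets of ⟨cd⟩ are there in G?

First find ord(cd) by computing successive powers:
  (cd)¹ = cd, (cd)² = d², (cd)³ = cd³, (cd)⁴ = d⁴, (cd)⁵ = cd⁵, (cd)⁶ = d⁶, (cd)⁷ = c, (cd)⁸ = d, (cd)⁹ = cd², (cd)¹⁰ = d³, (cd)¹¹ = cd⁴, (cd)¹² = d⁵, (cd)¹³ = cd⁶, (cd)¹⁴ = e.
So |⟨cd⟩| = ord(cd) = 14. With |G| = 14, by Lagrange [G : ⟨cd⟩] = 14/14 = 1.

Answer: 1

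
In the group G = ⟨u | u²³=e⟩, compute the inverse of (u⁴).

The order of (u⁴) is 23 (smallest k with (u⁴)ᵏ = e), so (u⁴)⁻¹ = (u⁴)²² = u¹⁹.
Check: (u⁴) · (u¹⁹) → (u⁴) · u¹⁹ = e, giving e as required.

Answer: u¹⁹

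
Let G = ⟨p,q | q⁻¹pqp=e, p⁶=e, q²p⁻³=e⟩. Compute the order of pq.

Compute successive powers until reaching e:
  (pq)¹ = pq, (pq)² = p³, (pq)³ = pq⁻¹, (pq)⁴ = e.
The smallest positive k with (pq)ᵏ = e is 4.

Answer: 4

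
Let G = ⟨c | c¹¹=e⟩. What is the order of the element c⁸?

Compute successive powers until reaching e:
  (c⁸)¹ = c⁸, (c⁸)² = c⁵, (c⁸)³ = c², (c⁸)⁴ = c¹⁰, (c⁸)⁵ = c⁷, (c⁸)⁶ = c⁴, (c⁸)⁷ = c, (c⁸)⁸ = c⁹, (c⁸)⁹ = c⁶, (c⁸)¹⁰ = c³, (c⁸)¹¹ = e.
The smallest positive k with (c⁸)ᵏ = e is 11.

Answer: 11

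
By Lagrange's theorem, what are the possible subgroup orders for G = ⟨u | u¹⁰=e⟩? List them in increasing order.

|G| = 10 = 2 · 5. By Lagrange's theorem the order of any subgroup divides 10; the divisors of 10 are 1, 2, 5, 10.

Answer: 1, 2, 5, 10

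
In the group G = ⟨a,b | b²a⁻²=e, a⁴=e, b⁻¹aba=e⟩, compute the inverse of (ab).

The order of (ab) is 4 (smallest k with (ab)ᵏ = e), so (ab)⁻¹ = (ab)³ = ab⁻¹.
Check: (ab) · (ab⁻¹) → (ab) · a = b;   b · b⁻¹ = e, giving e as required.

Answer: ab⁻¹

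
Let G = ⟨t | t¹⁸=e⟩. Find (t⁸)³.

Compute successive powers of (t⁸), reducing at each step:
  (t⁸)²: (t⁸) · t⁸ = t¹⁶
  (t⁸)³: (t¹⁶) · t⁸ = t⁶

Answer: t⁶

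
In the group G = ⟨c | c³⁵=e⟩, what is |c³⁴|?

Compute successive powers until reaching e:
  (c³⁴)¹ = c³⁴, (c³⁴)² = c³³, (c³⁴)³ = c³², (c³⁴)⁴ = c³¹, (c³⁴)⁵ = c³⁰, (c³⁴)⁶ = c²⁹, (c³⁴)⁷ = c²⁸, (c³⁴)⁸ = c²⁷, (c³⁴)⁹ = c²⁶, (c³⁴)¹⁰ = c²⁵, (c³⁴)¹¹ = c²⁴, (c³⁴)¹² = c²³, (c³⁴)¹³ = c²², (c³⁴)¹⁴ = c²¹, (c³⁴)¹⁵ = c²⁰, (c³⁴)¹⁶ = c¹⁹, (c³⁴)¹⁷ = c¹⁸, (c³⁴)¹⁸ = c¹⁷, (c³⁴)¹⁹ = c¹⁶, (c³⁴)²⁰ = c¹⁵, (c³⁴)²¹ = c¹⁴, (c³⁴)²² = c¹³, (c³⁴)²³ = c¹², (c³⁴)²⁴ = c¹¹, (c³⁴)²⁵ = c¹⁰, (c³⁴)²⁶ = c⁹, (c³⁴)²⁷ = c⁸, (c³⁴)²⁸ = c⁷, (c³⁴)²⁹ = c⁶, (c³⁴)³⁰ = c⁵, (c³⁴)³¹ = c⁴, (c³⁴)³² = c³, (c³⁴)³³ = c², (c³⁴)³⁴ = c, (c³⁴)³⁵ = e.
The smallest positive k with (c³⁴)ᵏ = e is 35.

Answer: 35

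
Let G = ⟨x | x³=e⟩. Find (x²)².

Compute successive powers of (x²), reducing at each step:
  (x²)²: (x²) · x² = x

Answer: x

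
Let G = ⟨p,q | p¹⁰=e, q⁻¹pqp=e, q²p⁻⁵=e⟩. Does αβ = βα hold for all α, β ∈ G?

p·q = pq but q·p = p⁴q⁻¹, so p·q ≠ q·p and G is not abelian.

Answer: No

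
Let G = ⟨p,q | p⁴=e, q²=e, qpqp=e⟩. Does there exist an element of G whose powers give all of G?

Every cyclic group is abelian. But p·q = pq while q·p = p³q, so p·q ≠ q·p and G is not abelian. Hence G is not cyclic.

Answer: No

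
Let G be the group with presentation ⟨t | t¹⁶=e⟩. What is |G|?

G is generated by a single element, so G is cyclic. The relator gives t¹⁶ = e and no smaller power is forced to be e, so the 16 powers {e, t, t², t³, t⁴, t⁵, t⁶, t⁷, t⁸, t⁹, t¹², t¹³, t¹¹, t¹⁰, t¹⁴, t¹⁵} are distinct. Hence |G| = 16.

Answer: 16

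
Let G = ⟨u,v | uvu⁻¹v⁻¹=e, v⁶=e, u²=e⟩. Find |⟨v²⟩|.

|⟨v²⟩| equals the order of v². Compute successive powers until reaching e:
  (v²)¹ = v², (v²)² = v⁴, (v²)³ = e.
The smallest positive k with (v²)ᵏ = e is 3, so |⟨v²⟩| = 3.

Answer: 3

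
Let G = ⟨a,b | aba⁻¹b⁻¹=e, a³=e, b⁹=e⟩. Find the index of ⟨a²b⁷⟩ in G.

First find ord(a²b⁷) by computing successive powers:
  (a²b⁷)¹ = a²b⁷, (a²b⁷)² = ab⁵, (a²b⁷)³ = b³, (a²b⁷)⁴ = a²b, (a²b⁷)⁵ = ab⁸, (a²b⁷)⁶ = b⁶, (a²b⁷)⁷ = a²b⁴, (a²b⁷)⁸ = ab², (a²b⁷)⁹ = e.
So |⟨a²b⁷⟩| = ord(a²b⁷) = 9. With |G| = 27, by Lagrange [G : ⟨a²b⁷⟩] = 27/9 = 3.

Answer: 3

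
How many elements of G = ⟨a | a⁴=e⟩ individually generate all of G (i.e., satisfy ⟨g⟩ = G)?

G is cyclic of order 4. An element generates G iff its order is 4, and a cyclic group of order 4 has exactly φ(4) = 2 such elements.

Answer: 2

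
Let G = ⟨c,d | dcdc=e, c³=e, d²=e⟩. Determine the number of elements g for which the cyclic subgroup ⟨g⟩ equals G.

⟨g⟩ = G would require ord(g) = |G| = 6, but the maximum element order in G is 3 < 6. So G is not cyclic and no single element generates it: the count is 0.

Answer: 0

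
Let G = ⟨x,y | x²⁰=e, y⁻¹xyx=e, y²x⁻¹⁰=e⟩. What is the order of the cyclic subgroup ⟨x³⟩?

|⟨x³⟩| equals the order of x³. Compute successive powers until reaching e:
  (x³)¹ = x³, (x³)² = x⁶, (x³)³ = x⁹, (x³)⁴ = x¹², (x³)⁵ = x¹⁵, (x³)⁶ = x¹⁸, (x³)⁷ = x, (x³)⁸ = x⁴, (x³)⁹ = x⁷, (x³)¹⁰ = x¹⁰, (x³)¹¹ = x¹³, (x³)¹² = x¹⁶, (x³)¹³ = x¹⁹, (x³)¹⁴ = x², (x³)¹⁵ = x⁵, (x³)¹⁶ = x⁸, (x³)¹⁷ = x¹¹, (x³)¹⁸ = x¹⁴, (x³)¹⁹ = x¹⁷, (x³)²⁰ = e.
The smallest positive k with (x³)ᵏ = e is 20, so |⟨x³⟩| = 20.

Answer: 20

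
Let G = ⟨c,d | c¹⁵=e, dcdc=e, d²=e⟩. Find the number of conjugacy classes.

The conjugacy classes (representative and size) are:
  [e] (size 1), [c¹⁴] (size 2), [c²] (size 2), [c³] (size 2), [c⁴] (size 2), [c¹⁰] (size 2), [c⁹] (size 2), [c⁷] (size 2), [c¹³d] (size 15).
Class equation: 1 + 2 + 2 + 2 + 2 + 2 + 2 + 2 + 15 = 30 = |G|. So G has 9 conjugacy classes.

Answer: 9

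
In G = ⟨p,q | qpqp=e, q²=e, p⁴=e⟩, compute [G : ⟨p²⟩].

First find ord(p²) by computing successive powers:
  (p²)¹ = p², (p²)² = e.
So |⟨p²⟩| = ord(p²) = 2. With |G| = 8, by Lagrange [G : ⟨p²⟩] = 8/2 = 4.

Answer: 4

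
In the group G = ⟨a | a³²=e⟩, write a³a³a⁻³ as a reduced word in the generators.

Multiply left to right, reducing at each step:
  (a³) · a³ = a⁶
  (a⁶) · a⁻³ = a³

Answer: a³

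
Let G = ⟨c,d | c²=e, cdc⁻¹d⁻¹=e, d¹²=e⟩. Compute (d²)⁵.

Compute successive powers of (d²), reducing at each step:
  (d²)²: (d²) · d² = d⁴
  (d²)³: (d⁴) · d² = d⁶
  (d²)⁴: (d⁶) · d² = d⁸
  (d²)⁵: (d⁸) · d² = d¹⁰

Answer: d¹⁰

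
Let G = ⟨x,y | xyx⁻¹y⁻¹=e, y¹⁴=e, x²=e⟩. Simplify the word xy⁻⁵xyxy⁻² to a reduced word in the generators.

Multiply left to right, reducing at each step:
  x · y⁻⁵ = xy⁹
  (xy⁹) · x = y⁹
  (y⁹) · y = y¹⁰
  (y¹⁰) · x = xy¹⁰
  (xy¹⁰) · y⁻² = xy⁸

Answer: xy⁸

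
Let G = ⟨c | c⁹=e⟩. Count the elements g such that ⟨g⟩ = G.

G is cyclic of order 9. An element generates G iff its order is 9, and a cyclic group of order 9 has exactly φ(9) = 6 such elements.

Answer: 6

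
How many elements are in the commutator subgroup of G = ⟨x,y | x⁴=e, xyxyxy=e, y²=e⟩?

G' = [G, G] is generated by all commutators. The generator-pair commutators are: [x, y] = x²yx.
The subgroup they normally generate is {e, x², xy, yx³, x²yx, x³y, x²yx³, yx, xyx², yx²y, x²yx²y, x³yx²}, of order 12.
Check: |G/G'| = 24/12 = 2 is the order of the abelianisation.

Answer: 12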